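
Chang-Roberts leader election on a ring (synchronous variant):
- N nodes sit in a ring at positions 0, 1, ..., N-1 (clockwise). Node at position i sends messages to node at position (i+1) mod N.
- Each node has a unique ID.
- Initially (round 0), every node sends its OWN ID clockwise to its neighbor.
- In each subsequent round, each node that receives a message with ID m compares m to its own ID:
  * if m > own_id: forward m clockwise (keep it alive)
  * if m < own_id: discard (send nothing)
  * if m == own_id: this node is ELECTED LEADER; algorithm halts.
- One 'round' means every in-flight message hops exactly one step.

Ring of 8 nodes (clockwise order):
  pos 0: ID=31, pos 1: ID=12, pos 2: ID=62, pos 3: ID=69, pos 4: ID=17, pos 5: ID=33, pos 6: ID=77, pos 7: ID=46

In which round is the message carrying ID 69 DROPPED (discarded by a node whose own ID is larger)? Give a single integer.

Answer: 3

Derivation:
Round 1: pos1(id12) recv 31: fwd; pos2(id62) recv 12: drop; pos3(id69) recv 62: drop; pos4(id17) recv 69: fwd; pos5(id33) recv 17: drop; pos6(id77) recv 33: drop; pos7(id46) recv 77: fwd; pos0(id31) recv 46: fwd
Round 2: pos2(id62) recv 31: drop; pos5(id33) recv 69: fwd; pos0(id31) recv 77: fwd; pos1(id12) recv 46: fwd
Round 3: pos6(id77) recv 69: drop; pos1(id12) recv 77: fwd; pos2(id62) recv 46: drop
Round 4: pos2(id62) recv 77: fwd
Round 5: pos3(id69) recv 77: fwd
Round 6: pos4(id17) recv 77: fwd
Round 7: pos5(id33) recv 77: fwd
Round 8: pos6(id77) recv 77: ELECTED
Message ID 69 originates at pos 3; dropped at pos 6 in round 3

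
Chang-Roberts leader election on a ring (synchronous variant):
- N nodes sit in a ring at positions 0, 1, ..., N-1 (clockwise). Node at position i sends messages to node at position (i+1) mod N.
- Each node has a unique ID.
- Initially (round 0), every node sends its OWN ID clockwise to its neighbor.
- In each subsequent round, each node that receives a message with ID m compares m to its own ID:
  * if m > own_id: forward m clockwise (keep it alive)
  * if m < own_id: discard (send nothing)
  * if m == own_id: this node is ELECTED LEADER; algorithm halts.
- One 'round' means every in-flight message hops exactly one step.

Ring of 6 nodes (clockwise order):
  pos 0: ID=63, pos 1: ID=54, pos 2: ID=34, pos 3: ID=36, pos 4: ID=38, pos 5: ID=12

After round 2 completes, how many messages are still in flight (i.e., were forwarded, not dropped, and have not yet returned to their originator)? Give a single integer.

Round 1: pos1(id54) recv 63: fwd; pos2(id34) recv 54: fwd; pos3(id36) recv 34: drop; pos4(id38) recv 36: drop; pos5(id12) recv 38: fwd; pos0(id63) recv 12: drop
Round 2: pos2(id34) recv 63: fwd; pos3(id36) recv 54: fwd; pos0(id63) recv 38: drop
After round 2: 2 messages still in flight

Answer: 2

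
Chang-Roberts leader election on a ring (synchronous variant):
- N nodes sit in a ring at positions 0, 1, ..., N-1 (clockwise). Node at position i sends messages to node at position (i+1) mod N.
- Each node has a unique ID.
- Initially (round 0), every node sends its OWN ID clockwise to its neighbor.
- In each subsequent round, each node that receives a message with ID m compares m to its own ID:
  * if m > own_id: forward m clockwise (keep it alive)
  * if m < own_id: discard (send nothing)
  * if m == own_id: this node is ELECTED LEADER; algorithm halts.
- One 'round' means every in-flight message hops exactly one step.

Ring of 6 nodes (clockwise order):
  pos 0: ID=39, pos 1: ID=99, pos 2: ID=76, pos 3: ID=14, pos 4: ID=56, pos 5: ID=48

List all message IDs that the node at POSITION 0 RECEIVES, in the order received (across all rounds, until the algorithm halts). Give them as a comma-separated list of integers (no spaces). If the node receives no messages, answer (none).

Round 1: pos1(id99) recv 39: drop; pos2(id76) recv 99: fwd; pos3(id14) recv 76: fwd; pos4(id56) recv 14: drop; pos5(id48) recv 56: fwd; pos0(id39) recv 48: fwd
Round 2: pos3(id14) recv 99: fwd; pos4(id56) recv 76: fwd; pos0(id39) recv 56: fwd; pos1(id99) recv 48: drop
Round 3: pos4(id56) recv 99: fwd; pos5(id48) recv 76: fwd; pos1(id99) recv 56: drop
Round 4: pos5(id48) recv 99: fwd; pos0(id39) recv 76: fwd
Round 5: pos0(id39) recv 99: fwd; pos1(id99) recv 76: drop
Round 6: pos1(id99) recv 99: ELECTED

Answer: 48,56,76,99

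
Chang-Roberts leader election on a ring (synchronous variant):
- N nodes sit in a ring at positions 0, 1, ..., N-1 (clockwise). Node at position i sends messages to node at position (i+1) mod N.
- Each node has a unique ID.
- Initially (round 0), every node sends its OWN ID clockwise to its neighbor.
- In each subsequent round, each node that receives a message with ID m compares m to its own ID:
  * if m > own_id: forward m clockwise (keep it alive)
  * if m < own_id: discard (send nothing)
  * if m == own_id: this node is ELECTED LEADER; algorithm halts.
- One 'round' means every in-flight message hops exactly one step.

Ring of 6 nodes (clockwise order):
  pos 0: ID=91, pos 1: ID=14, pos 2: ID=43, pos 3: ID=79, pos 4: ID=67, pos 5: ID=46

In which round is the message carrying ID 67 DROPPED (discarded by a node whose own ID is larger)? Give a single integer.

Answer: 2

Derivation:
Round 1: pos1(id14) recv 91: fwd; pos2(id43) recv 14: drop; pos3(id79) recv 43: drop; pos4(id67) recv 79: fwd; pos5(id46) recv 67: fwd; pos0(id91) recv 46: drop
Round 2: pos2(id43) recv 91: fwd; pos5(id46) recv 79: fwd; pos0(id91) recv 67: drop
Round 3: pos3(id79) recv 91: fwd; pos0(id91) recv 79: drop
Round 4: pos4(id67) recv 91: fwd
Round 5: pos5(id46) recv 91: fwd
Round 6: pos0(id91) recv 91: ELECTED
Message ID 67 originates at pos 4; dropped at pos 0 in round 2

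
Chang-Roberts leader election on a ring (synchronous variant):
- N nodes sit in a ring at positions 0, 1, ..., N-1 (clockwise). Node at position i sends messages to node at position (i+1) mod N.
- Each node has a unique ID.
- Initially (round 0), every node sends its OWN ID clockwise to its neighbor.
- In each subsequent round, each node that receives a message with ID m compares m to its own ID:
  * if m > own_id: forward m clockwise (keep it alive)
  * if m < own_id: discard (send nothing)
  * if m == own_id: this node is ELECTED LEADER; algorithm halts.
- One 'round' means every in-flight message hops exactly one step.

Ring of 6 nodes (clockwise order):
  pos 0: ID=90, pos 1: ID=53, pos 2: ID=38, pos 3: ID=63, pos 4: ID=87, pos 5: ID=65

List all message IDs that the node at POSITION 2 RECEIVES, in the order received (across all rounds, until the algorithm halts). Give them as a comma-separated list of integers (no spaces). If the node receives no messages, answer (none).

Round 1: pos1(id53) recv 90: fwd; pos2(id38) recv 53: fwd; pos3(id63) recv 38: drop; pos4(id87) recv 63: drop; pos5(id65) recv 87: fwd; pos0(id90) recv 65: drop
Round 2: pos2(id38) recv 90: fwd; pos3(id63) recv 53: drop; pos0(id90) recv 87: drop
Round 3: pos3(id63) recv 90: fwd
Round 4: pos4(id87) recv 90: fwd
Round 5: pos5(id65) recv 90: fwd
Round 6: pos0(id90) recv 90: ELECTED

Answer: 53,90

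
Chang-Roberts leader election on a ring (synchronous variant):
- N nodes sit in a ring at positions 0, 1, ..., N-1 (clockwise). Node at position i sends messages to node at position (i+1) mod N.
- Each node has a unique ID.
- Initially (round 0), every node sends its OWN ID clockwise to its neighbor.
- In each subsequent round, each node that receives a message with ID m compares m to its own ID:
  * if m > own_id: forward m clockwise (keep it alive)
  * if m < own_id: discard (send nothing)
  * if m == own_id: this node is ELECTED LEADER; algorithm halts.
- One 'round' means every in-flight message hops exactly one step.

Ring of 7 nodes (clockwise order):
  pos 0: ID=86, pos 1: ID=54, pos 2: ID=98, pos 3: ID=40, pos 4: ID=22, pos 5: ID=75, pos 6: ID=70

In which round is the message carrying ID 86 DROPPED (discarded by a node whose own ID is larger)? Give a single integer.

Answer: 2

Derivation:
Round 1: pos1(id54) recv 86: fwd; pos2(id98) recv 54: drop; pos3(id40) recv 98: fwd; pos4(id22) recv 40: fwd; pos5(id75) recv 22: drop; pos6(id70) recv 75: fwd; pos0(id86) recv 70: drop
Round 2: pos2(id98) recv 86: drop; pos4(id22) recv 98: fwd; pos5(id75) recv 40: drop; pos0(id86) recv 75: drop
Round 3: pos5(id75) recv 98: fwd
Round 4: pos6(id70) recv 98: fwd
Round 5: pos0(id86) recv 98: fwd
Round 6: pos1(id54) recv 98: fwd
Round 7: pos2(id98) recv 98: ELECTED
Message ID 86 originates at pos 0; dropped at pos 2 in round 2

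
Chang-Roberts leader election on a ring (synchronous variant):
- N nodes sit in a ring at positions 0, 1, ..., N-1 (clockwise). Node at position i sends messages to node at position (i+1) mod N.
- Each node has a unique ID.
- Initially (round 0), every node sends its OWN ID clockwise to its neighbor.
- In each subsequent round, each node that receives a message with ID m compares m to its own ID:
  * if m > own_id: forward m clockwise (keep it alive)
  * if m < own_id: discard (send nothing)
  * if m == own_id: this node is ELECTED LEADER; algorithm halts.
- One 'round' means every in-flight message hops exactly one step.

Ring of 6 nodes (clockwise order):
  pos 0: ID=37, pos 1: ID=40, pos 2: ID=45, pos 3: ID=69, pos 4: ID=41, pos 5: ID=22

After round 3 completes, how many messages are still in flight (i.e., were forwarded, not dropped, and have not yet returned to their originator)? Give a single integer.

Answer: 2

Derivation:
Round 1: pos1(id40) recv 37: drop; pos2(id45) recv 40: drop; pos3(id69) recv 45: drop; pos4(id41) recv 69: fwd; pos5(id22) recv 41: fwd; pos0(id37) recv 22: drop
Round 2: pos5(id22) recv 69: fwd; pos0(id37) recv 41: fwd
Round 3: pos0(id37) recv 69: fwd; pos1(id40) recv 41: fwd
After round 3: 2 messages still in flight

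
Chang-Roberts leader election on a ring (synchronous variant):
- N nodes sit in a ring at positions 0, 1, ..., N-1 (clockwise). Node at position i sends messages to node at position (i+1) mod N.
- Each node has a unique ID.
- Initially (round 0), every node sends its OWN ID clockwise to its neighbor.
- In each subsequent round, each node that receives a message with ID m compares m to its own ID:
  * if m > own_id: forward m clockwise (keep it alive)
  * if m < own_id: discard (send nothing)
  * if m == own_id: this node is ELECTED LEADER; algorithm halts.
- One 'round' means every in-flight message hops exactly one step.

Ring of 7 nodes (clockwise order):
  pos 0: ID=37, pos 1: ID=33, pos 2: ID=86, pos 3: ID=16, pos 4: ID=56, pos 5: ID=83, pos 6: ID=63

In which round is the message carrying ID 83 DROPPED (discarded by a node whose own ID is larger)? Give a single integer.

Answer: 4

Derivation:
Round 1: pos1(id33) recv 37: fwd; pos2(id86) recv 33: drop; pos3(id16) recv 86: fwd; pos4(id56) recv 16: drop; pos5(id83) recv 56: drop; pos6(id63) recv 83: fwd; pos0(id37) recv 63: fwd
Round 2: pos2(id86) recv 37: drop; pos4(id56) recv 86: fwd; pos0(id37) recv 83: fwd; pos1(id33) recv 63: fwd
Round 3: pos5(id83) recv 86: fwd; pos1(id33) recv 83: fwd; pos2(id86) recv 63: drop
Round 4: pos6(id63) recv 86: fwd; pos2(id86) recv 83: drop
Round 5: pos0(id37) recv 86: fwd
Round 6: pos1(id33) recv 86: fwd
Round 7: pos2(id86) recv 86: ELECTED
Message ID 83 originates at pos 5; dropped at pos 2 in round 4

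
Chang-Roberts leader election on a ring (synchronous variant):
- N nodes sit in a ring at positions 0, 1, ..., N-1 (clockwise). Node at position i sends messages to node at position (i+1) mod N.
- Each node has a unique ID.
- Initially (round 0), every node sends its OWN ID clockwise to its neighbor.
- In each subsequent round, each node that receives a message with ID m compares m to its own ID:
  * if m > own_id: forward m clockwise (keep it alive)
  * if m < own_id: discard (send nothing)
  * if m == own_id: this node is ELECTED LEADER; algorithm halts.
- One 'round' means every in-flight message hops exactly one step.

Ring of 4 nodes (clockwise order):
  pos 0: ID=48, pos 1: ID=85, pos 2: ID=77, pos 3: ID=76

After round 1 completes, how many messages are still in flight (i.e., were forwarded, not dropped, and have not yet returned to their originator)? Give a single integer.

Round 1: pos1(id85) recv 48: drop; pos2(id77) recv 85: fwd; pos3(id76) recv 77: fwd; pos0(id48) recv 76: fwd
After round 1: 3 messages still in flight

Answer: 3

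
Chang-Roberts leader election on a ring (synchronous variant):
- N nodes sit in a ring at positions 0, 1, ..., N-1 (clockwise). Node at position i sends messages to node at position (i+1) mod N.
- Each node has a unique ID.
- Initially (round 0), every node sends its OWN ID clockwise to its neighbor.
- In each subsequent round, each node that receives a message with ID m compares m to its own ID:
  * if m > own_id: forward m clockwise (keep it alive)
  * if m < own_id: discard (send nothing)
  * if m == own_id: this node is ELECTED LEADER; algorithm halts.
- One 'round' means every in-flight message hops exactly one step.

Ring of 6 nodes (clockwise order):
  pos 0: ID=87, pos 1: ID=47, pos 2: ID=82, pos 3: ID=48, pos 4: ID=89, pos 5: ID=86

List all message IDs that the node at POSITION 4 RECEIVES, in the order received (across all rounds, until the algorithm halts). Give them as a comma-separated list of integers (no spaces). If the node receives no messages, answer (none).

Round 1: pos1(id47) recv 87: fwd; pos2(id82) recv 47: drop; pos3(id48) recv 82: fwd; pos4(id89) recv 48: drop; pos5(id86) recv 89: fwd; pos0(id87) recv 86: drop
Round 2: pos2(id82) recv 87: fwd; pos4(id89) recv 82: drop; pos0(id87) recv 89: fwd
Round 3: pos3(id48) recv 87: fwd; pos1(id47) recv 89: fwd
Round 4: pos4(id89) recv 87: drop; pos2(id82) recv 89: fwd
Round 5: pos3(id48) recv 89: fwd
Round 6: pos4(id89) recv 89: ELECTED

Answer: 48,82,87,89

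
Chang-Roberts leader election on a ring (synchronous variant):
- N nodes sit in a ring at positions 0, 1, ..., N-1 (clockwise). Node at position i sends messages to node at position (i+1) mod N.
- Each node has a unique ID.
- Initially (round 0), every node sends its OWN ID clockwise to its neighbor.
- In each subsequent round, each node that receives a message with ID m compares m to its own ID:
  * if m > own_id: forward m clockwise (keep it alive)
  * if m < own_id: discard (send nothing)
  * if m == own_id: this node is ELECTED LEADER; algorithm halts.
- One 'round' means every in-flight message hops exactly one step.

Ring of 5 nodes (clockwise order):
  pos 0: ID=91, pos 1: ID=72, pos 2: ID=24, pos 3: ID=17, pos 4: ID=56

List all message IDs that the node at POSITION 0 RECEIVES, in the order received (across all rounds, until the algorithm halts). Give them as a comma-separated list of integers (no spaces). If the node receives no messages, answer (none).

Round 1: pos1(id72) recv 91: fwd; pos2(id24) recv 72: fwd; pos3(id17) recv 24: fwd; pos4(id56) recv 17: drop; pos0(id91) recv 56: drop
Round 2: pos2(id24) recv 91: fwd; pos3(id17) recv 72: fwd; pos4(id56) recv 24: drop
Round 3: pos3(id17) recv 91: fwd; pos4(id56) recv 72: fwd
Round 4: pos4(id56) recv 91: fwd; pos0(id91) recv 72: drop
Round 5: pos0(id91) recv 91: ELECTED

Answer: 56,72,91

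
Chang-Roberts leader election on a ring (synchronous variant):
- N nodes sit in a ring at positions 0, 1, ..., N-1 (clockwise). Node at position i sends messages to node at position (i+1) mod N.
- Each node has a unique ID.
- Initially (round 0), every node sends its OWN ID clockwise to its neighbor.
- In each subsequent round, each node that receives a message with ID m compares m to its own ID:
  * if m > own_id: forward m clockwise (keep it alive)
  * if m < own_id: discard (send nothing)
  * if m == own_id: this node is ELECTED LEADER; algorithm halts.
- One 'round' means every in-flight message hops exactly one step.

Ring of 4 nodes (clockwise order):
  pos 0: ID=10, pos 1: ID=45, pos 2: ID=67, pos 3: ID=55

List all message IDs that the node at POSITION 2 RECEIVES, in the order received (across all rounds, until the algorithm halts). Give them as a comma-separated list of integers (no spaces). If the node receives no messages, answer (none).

Answer: 45,55,67

Derivation:
Round 1: pos1(id45) recv 10: drop; pos2(id67) recv 45: drop; pos3(id55) recv 67: fwd; pos0(id10) recv 55: fwd
Round 2: pos0(id10) recv 67: fwd; pos1(id45) recv 55: fwd
Round 3: pos1(id45) recv 67: fwd; pos2(id67) recv 55: drop
Round 4: pos2(id67) recv 67: ELECTED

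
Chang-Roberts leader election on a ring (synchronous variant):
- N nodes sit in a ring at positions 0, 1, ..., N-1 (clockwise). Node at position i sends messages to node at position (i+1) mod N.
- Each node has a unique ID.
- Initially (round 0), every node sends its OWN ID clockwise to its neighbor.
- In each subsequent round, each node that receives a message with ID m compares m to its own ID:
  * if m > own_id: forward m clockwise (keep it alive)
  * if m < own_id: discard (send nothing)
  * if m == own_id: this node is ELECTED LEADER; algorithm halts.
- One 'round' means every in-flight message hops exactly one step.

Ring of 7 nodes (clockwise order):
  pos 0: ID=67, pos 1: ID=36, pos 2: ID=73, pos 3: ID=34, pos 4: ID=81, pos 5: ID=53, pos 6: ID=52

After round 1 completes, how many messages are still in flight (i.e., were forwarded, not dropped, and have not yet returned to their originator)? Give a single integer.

Answer: 4

Derivation:
Round 1: pos1(id36) recv 67: fwd; pos2(id73) recv 36: drop; pos3(id34) recv 73: fwd; pos4(id81) recv 34: drop; pos5(id53) recv 81: fwd; pos6(id52) recv 53: fwd; pos0(id67) recv 52: drop
After round 1: 4 messages still in flight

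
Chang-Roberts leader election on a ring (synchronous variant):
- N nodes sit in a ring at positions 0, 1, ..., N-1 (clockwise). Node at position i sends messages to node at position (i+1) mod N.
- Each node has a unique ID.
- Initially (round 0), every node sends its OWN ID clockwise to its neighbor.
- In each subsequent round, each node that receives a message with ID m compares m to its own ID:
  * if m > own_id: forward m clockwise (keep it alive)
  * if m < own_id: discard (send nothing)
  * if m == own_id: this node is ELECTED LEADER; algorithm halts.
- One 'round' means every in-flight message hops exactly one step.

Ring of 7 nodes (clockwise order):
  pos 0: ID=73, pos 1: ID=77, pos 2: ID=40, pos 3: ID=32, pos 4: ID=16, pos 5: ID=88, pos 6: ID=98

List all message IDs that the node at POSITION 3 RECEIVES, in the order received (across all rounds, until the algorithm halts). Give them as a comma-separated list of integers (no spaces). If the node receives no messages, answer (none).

Answer: 40,77,98

Derivation:
Round 1: pos1(id77) recv 73: drop; pos2(id40) recv 77: fwd; pos3(id32) recv 40: fwd; pos4(id16) recv 32: fwd; pos5(id88) recv 16: drop; pos6(id98) recv 88: drop; pos0(id73) recv 98: fwd
Round 2: pos3(id32) recv 77: fwd; pos4(id16) recv 40: fwd; pos5(id88) recv 32: drop; pos1(id77) recv 98: fwd
Round 3: pos4(id16) recv 77: fwd; pos5(id88) recv 40: drop; pos2(id40) recv 98: fwd
Round 4: pos5(id88) recv 77: drop; pos3(id32) recv 98: fwd
Round 5: pos4(id16) recv 98: fwd
Round 6: pos5(id88) recv 98: fwd
Round 7: pos6(id98) recv 98: ELECTED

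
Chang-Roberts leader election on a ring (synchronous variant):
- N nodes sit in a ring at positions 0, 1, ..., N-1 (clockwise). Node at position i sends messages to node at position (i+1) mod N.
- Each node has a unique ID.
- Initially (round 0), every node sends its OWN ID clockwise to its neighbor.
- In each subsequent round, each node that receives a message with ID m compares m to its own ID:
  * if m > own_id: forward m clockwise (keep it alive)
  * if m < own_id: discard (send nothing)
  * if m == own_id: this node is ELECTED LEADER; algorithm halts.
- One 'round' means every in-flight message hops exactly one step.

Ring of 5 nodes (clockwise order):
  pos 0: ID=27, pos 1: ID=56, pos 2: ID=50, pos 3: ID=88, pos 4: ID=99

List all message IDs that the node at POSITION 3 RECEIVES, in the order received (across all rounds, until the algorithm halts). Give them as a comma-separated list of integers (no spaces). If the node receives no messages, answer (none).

Answer: 50,56,99

Derivation:
Round 1: pos1(id56) recv 27: drop; pos2(id50) recv 56: fwd; pos3(id88) recv 50: drop; pos4(id99) recv 88: drop; pos0(id27) recv 99: fwd
Round 2: pos3(id88) recv 56: drop; pos1(id56) recv 99: fwd
Round 3: pos2(id50) recv 99: fwd
Round 4: pos3(id88) recv 99: fwd
Round 5: pos4(id99) recv 99: ELECTED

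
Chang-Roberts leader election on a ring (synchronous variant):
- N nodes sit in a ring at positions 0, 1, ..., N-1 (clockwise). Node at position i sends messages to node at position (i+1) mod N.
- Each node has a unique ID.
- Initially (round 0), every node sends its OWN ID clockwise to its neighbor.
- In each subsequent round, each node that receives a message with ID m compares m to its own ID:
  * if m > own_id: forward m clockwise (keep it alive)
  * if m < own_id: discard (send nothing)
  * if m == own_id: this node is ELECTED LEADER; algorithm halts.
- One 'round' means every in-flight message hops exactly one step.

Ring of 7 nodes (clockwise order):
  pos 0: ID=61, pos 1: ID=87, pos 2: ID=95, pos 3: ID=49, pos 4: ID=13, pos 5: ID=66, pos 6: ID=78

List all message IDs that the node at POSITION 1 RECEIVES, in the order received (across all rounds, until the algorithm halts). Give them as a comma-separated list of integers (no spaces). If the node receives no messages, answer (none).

Answer: 61,78,95

Derivation:
Round 1: pos1(id87) recv 61: drop; pos2(id95) recv 87: drop; pos3(id49) recv 95: fwd; pos4(id13) recv 49: fwd; pos5(id66) recv 13: drop; pos6(id78) recv 66: drop; pos0(id61) recv 78: fwd
Round 2: pos4(id13) recv 95: fwd; pos5(id66) recv 49: drop; pos1(id87) recv 78: drop
Round 3: pos5(id66) recv 95: fwd
Round 4: pos6(id78) recv 95: fwd
Round 5: pos0(id61) recv 95: fwd
Round 6: pos1(id87) recv 95: fwd
Round 7: pos2(id95) recv 95: ELECTED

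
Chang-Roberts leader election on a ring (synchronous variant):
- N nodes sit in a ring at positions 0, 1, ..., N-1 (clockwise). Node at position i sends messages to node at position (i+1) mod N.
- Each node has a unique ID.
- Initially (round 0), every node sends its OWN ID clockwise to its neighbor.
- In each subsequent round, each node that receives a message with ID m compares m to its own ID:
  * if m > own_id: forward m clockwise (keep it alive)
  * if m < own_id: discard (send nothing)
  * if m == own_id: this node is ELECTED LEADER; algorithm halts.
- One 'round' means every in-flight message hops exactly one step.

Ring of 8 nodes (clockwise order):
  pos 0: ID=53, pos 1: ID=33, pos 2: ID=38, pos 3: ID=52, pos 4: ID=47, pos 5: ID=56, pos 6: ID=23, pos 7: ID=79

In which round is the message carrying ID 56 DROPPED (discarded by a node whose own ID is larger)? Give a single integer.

Round 1: pos1(id33) recv 53: fwd; pos2(id38) recv 33: drop; pos3(id52) recv 38: drop; pos4(id47) recv 52: fwd; pos5(id56) recv 47: drop; pos6(id23) recv 56: fwd; pos7(id79) recv 23: drop; pos0(id53) recv 79: fwd
Round 2: pos2(id38) recv 53: fwd; pos5(id56) recv 52: drop; pos7(id79) recv 56: drop; pos1(id33) recv 79: fwd
Round 3: pos3(id52) recv 53: fwd; pos2(id38) recv 79: fwd
Round 4: pos4(id47) recv 53: fwd; pos3(id52) recv 79: fwd
Round 5: pos5(id56) recv 53: drop; pos4(id47) recv 79: fwd
Round 6: pos5(id56) recv 79: fwd
Round 7: pos6(id23) recv 79: fwd
Round 8: pos7(id79) recv 79: ELECTED
Message ID 56 originates at pos 5; dropped at pos 7 in round 2

Answer: 2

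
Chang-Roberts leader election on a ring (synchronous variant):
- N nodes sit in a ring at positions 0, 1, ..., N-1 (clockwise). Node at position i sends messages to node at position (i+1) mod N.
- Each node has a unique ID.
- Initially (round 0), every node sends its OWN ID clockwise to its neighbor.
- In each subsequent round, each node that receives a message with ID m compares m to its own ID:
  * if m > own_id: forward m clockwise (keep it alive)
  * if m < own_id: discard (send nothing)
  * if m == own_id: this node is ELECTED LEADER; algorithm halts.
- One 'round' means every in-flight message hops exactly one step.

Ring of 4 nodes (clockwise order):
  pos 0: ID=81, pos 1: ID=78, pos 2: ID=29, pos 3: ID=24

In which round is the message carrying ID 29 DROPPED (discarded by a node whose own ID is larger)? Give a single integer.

Round 1: pos1(id78) recv 81: fwd; pos2(id29) recv 78: fwd; pos3(id24) recv 29: fwd; pos0(id81) recv 24: drop
Round 2: pos2(id29) recv 81: fwd; pos3(id24) recv 78: fwd; pos0(id81) recv 29: drop
Round 3: pos3(id24) recv 81: fwd; pos0(id81) recv 78: drop
Round 4: pos0(id81) recv 81: ELECTED
Message ID 29 originates at pos 2; dropped at pos 0 in round 2

Answer: 2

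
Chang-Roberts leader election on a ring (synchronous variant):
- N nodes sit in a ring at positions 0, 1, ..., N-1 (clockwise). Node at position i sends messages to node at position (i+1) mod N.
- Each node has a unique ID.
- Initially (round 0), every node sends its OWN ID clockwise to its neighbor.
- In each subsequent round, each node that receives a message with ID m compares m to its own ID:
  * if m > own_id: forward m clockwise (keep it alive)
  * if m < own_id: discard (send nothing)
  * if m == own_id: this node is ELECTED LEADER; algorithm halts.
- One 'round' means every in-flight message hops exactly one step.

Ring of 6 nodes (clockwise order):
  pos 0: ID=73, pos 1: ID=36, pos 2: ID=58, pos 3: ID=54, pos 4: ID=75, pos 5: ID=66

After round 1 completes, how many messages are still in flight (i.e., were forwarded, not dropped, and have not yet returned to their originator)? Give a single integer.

Round 1: pos1(id36) recv 73: fwd; pos2(id58) recv 36: drop; pos3(id54) recv 58: fwd; pos4(id75) recv 54: drop; pos5(id66) recv 75: fwd; pos0(id73) recv 66: drop
After round 1: 3 messages still in flight

Answer: 3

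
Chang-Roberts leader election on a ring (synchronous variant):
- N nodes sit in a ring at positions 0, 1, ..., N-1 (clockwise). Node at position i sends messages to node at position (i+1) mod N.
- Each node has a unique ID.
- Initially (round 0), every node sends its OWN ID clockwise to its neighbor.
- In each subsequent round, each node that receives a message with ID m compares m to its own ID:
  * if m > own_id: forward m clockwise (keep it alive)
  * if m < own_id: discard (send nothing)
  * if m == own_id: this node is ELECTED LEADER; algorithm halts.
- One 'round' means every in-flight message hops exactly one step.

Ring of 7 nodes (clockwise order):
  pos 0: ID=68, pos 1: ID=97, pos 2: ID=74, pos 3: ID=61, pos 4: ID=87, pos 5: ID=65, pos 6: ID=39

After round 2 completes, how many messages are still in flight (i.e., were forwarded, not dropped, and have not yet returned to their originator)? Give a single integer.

Round 1: pos1(id97) recv 68: drop; pos2(id74) recv 97: fwd; pos3(id61) recv 74: fwd; pos4(id87) recv 61: drop; pos5(id65) recv 87: fwd; pos6(id39) recv 65: fwd; pos0(id68) recv 39: drop
Round 2: pos3(id61) recv 97: fwd; pos4(id87) recv 74: drop; pos6(id39) recv 87: fwd; pos0(id68) recv 65: drop
After round 2: 2 messages still in flight

Answer: 2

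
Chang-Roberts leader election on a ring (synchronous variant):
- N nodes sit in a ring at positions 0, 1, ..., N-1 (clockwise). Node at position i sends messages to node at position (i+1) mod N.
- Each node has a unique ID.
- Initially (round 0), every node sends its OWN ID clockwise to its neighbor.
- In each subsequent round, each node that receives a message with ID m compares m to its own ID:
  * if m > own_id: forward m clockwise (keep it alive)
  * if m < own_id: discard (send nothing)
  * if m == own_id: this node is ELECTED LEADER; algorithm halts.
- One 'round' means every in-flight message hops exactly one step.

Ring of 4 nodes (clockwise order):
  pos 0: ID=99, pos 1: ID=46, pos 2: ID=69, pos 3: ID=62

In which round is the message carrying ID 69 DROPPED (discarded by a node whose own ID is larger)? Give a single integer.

Answer: 2

Derivation:
Round 1: pos1(id46) recv 99: fwd; pos2(id69) recv 46: drop; pos3(id62) recv 69: fwd; pos0(id99) recv 62: drop
Round 2: pos2(id69) recv 99: fwd; pos0(id99) recv 69: drop
Round 3: pos3(id62) recv 99: fwd
Round 4: pos0(id99) recv 99: ELECTED
Message ID 69 originates at pos 2; dropped at pos 0 in round 2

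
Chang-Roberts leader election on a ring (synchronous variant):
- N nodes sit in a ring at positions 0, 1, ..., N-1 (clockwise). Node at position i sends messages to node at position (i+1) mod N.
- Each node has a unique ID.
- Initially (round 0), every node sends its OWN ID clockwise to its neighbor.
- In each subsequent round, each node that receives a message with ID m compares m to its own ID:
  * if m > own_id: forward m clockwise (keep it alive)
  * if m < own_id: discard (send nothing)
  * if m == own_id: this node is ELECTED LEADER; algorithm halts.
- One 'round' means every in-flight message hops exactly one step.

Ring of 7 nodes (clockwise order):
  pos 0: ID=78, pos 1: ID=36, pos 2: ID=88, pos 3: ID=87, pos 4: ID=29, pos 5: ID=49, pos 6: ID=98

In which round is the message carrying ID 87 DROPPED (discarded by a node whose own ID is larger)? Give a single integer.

Answer: 3

Derivation:
Round 1: pos1(id36) recv 78: fwd; pos2(id88) recv 36: drop; pos3(id87) recv 88: fwd; pos4(id29) recv 87: fwd; pos5(id49) recv 29: drop; pos6(id98) recv 49: drop; pos0(id78) recv 98: fwd
Round 2: pos2(id88) recv 78: drop; pos4(id29) recv 88: fwd; pos5(id49) recv 87: fwd; pos1(id36) recv 98: fwd
Round 3: pos5(id49) recv 88: fwd; pos6(id98) recv 87: drop; pos2(id88) recv 98: fwd
Round 4: pos6(id98) recv 88: drop; pos3(id87) recv 98: fwd
Round 5: pos4(id29) recv 98: fwd
Round 6: pos5(id49) recv 98: fwd
Round 7: pos6(id98) recv 98: ELECTED
Message ID 87 originates at pos 3; dropped at pos 6 in round 3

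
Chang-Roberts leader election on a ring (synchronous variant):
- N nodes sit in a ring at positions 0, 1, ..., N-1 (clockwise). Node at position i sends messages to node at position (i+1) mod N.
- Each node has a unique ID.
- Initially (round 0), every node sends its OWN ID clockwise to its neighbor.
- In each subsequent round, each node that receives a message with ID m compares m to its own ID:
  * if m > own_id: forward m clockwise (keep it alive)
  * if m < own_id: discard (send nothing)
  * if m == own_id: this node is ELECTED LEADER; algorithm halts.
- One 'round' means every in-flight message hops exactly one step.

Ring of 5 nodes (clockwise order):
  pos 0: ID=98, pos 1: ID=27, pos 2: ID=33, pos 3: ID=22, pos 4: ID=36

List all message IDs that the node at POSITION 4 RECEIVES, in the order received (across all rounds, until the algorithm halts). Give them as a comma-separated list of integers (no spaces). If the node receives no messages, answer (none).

Round 1: pos1(id27) recv 98: fwd; pos2(id33) recv 27: drop; pos3(id22) recv 33: fwd; pos4(id36) recv 22: drop; pos0(id98) recv 36: drop
Round 2: pos2(id33) recv 98: fwd; pos4(id36) recv 33: drop
Round 3: pos3(id22) recv 98: fwd
Round 4: pos4(id36) recv 98: fwd
Round 5: pos0(id98) recv 98: ELECTED

Answer: 22,33,98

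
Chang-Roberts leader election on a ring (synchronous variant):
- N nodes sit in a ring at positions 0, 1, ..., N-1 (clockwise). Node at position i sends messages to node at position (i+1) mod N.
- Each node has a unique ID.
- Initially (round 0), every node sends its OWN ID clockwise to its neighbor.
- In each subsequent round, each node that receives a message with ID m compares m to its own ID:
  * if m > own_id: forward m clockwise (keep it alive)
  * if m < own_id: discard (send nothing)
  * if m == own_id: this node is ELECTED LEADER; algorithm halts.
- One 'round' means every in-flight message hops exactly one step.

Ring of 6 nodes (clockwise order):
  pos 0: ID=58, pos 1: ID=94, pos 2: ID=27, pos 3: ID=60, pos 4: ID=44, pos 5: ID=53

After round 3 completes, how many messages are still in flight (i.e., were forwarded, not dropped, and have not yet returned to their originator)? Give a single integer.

Round 1: pos1(id94) recv 58: drop; pos2(id27) recv 94: fwd; pos3(id60) recv 27: drop; pos4(id44) recv 60: fwd; pos5(id53) recv 44: drop; pos0(id58) recv 53: drop
Round 2: pos3(id60) recv 94: fwd; pos5(id53) recv 60: fwd
Round 3: pos4(id44) recv 94: fwd; pos0(id58) recv 60: fwd
After round 3: 2 messages still in flight

Answer: 2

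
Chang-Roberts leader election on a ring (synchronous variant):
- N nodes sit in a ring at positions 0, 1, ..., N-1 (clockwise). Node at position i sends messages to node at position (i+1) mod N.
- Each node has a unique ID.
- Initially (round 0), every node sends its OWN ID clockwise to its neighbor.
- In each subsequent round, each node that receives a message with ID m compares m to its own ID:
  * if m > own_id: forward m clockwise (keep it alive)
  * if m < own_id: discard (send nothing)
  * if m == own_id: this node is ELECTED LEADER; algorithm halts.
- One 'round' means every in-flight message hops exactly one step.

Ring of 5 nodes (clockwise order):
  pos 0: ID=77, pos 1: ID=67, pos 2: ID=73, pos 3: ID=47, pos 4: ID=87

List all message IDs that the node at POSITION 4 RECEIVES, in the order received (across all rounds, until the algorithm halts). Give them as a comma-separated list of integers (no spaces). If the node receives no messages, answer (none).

Round 1: pos1(id67) recv 77: fwd; pos2(id73) recv 67: drop; pos3(id47) recv 73: fwd; pos4(id87) recv 47: drop; pos0(id77) recv 87: fwd
Round 2: pos2(id73) recv 77: fwd; pos4(id87) recv 73: drop; pos1(id67) recv 87: fwd
Round 3: pos3(id47) recv 77: fwd; pos2(id73) recv 87: fwd
Round 4: pos4(id87) recv 77: drop; pos3(id47) recv 87: fwd
Round 5: pos4(id87) recv 87: ELECTED

Answer: 47,73,77,87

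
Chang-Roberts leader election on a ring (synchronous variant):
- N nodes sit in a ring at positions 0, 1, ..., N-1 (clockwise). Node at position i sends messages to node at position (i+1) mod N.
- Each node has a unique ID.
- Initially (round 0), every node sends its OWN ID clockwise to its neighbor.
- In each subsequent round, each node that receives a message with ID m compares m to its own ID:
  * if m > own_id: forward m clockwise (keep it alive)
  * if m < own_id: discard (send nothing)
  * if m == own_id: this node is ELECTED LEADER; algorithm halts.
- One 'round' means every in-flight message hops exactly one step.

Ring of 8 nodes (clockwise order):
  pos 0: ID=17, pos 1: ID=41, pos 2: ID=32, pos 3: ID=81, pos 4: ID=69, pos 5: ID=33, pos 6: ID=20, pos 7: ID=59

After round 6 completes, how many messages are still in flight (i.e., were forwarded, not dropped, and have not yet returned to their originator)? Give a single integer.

Round 1: pos1(id41) recv 17: drop; pos2(id32) recv 41: fwd; pos3(id81) recv 32: drop; pos4(id69) recv 81: fwd; pos5(id33) recv 69: fwd; pos6(id20) recv 33: fwd; pos7(id59) recv 20: drop; pos0(id17) recv 59: fwd
Round 2: pos3(id81) recv 41: drop; pos5(id33) recv 81: fwd; pos6(id20) recv 69: fwd; pos7(id59) recv 33: drop; pos1(id41) recv 59: fwd
Round 3: pos6(id20) recv 81: fwd; pos7(id59) recv 69: fwd; pos2(id32) recv 59: fwd
Round 4: pos7(id59) recv 81: fwd; pos0(id17) recv 69: fwd; pos3(id81) recv 59: drop
Round 5: pos0(id17) recv 81: fwd; pos1(id41) recv 69: fwd
Round 6: pos1(id41) recv 81: fwd; pos2(id32) recv 69: fwd
After round 6: 2 messages still in flight

Answer: 2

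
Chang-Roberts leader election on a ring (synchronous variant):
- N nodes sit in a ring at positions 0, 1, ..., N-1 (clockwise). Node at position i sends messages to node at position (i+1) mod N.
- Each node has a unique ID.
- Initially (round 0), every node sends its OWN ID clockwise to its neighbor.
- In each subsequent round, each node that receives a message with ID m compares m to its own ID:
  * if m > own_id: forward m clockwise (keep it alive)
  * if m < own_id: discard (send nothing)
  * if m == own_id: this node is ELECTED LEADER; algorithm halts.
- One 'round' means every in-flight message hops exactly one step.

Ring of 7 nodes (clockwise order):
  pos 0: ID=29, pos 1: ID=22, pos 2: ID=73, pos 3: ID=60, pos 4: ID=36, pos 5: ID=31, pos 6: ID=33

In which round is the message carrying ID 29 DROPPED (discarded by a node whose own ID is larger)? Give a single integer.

Round 1: pos1(id22) recv 29: fwd; pos2(id73) recv 22: drop; pos3(id60) recv 73: fwd; pos4(id36) recv 60: fwd; pos5(id31) recv 36: fwd; pos6(id33) recv 31: drop; pos0(id29) recv 33: fwd
Round 2: pos2(id73) recv 29: drop; pos4(id36) recv 73: fwd; pos5(id31) recv 60: fwd; pos6(id33) recv 36: fwd; pos1(id22) recv 33: fwd
Round 3: pos5(id31) recv 73: fwd; pos6(id33) recv 60: fwd; pos0(id29) recv 36: fwd; pos2(id73) recv 33: drop
Round 4: pos6(id33) recv 73: fwd; pos0(id29) recv 60: fwd; pos1(id22) recv 36: fwd
Round 5: pos0(id29) recv 73: fwd; pos1(id22) recv 60: fwd; pos2(id73) recv 36: drop
Round 6: pos1(id22) recv 73: fwd; pos2(id73) recv 60: drop
Round 7: pos2(id73) recv 73: ELECTED
Message ID 29 originates at pos 0; dropped at pos 2 in round 2

Answer: 2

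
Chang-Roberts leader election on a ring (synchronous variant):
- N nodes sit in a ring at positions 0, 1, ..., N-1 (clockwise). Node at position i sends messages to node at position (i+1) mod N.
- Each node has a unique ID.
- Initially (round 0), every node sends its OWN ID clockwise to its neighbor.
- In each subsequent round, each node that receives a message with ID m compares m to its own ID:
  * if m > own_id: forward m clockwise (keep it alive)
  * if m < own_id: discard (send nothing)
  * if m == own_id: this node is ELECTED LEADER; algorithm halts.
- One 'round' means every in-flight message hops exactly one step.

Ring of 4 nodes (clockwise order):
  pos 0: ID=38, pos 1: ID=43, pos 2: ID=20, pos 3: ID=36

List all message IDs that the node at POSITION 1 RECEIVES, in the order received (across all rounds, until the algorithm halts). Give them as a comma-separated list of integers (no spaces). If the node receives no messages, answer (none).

Round 1: pos1(id43) recv 38: drop; pos2(id20) recv 43: fwd; pos3(id36) recv 20: drop; pos0(id38) recv 36: drop
Round 2: pos3(id36) recv 43: fwd
Round 3: pos0(id38) recv 43: fwd
Round 4: pos1(id43) recv 43: ELECTED

Answer: 38,43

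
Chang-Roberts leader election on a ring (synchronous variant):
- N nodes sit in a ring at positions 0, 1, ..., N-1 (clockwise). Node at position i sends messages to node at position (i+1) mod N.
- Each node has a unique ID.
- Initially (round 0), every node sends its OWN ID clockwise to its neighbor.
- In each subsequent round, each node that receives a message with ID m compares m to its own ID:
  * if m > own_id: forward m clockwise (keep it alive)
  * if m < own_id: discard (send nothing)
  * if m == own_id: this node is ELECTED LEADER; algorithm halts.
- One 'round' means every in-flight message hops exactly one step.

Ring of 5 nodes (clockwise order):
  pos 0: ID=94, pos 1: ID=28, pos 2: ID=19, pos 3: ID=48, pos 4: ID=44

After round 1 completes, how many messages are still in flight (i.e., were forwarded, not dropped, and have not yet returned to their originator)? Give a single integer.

Answer: 3

Derivation:
Round 1: pos1(id28) recv 94: fwd; pos2(id19) recv 28: fwd; pos3(id48) recv 19: drop; pos4(id44) recv 48: fwd; pos0(id94) recv 44: drop
After round 1: 3 messages still in flight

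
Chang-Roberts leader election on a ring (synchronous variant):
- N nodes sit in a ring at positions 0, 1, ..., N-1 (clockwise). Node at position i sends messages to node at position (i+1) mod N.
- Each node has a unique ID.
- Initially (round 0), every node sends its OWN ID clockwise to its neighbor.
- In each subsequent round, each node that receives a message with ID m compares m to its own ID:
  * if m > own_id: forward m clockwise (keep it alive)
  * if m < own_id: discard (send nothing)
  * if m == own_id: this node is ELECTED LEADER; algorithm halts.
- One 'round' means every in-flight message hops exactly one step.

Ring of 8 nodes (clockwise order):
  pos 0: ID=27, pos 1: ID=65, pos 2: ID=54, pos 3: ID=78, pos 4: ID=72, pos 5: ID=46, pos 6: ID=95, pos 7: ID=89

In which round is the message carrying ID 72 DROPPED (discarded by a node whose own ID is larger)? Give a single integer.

Round 1: pos1(id65) recv 27: drop; pos2(id54) recv 65: fwd; pos3(id78) recv 54: drop; pos4(id72) recv 78: fwd; pos5(id46) recv 72: fwd; pos6(id95) recv 46: drop; pos7(id89) recv 95: fwd; pos0(id27) recv 89: fwd
Round 2: pos3(id78) recv 65: drop; pos5(id46) recv 78: fwd; pos6(id95) recv 72: drop; pos0(id27) recv 95: fwd; pos1(id65) recv 89: fwd
Round 3: pos6(id95) recv 78: drop; pos1(id65) recv 95: fwd; pos2(id54) recv 89: fwd
Round 4: pos2(id54) recv 95: fwd; pos3(id78) recv 89: fwd
Round 5: pos3(id78) recv 95: fwd; pos4(id72) recv 89: fwd
Round 6: pos4(id72) recv 95: fwd; pos5(id46) recv 89: fwd
Round 7: pos5(id46) recv 95: fwd; pos6(id95) recv 89: drop
Round 8: pos6(id95) recv 95: ELECTED
Message ID 72 originates at pos 4; dropped at pos 6 in round 2

Answer: 2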